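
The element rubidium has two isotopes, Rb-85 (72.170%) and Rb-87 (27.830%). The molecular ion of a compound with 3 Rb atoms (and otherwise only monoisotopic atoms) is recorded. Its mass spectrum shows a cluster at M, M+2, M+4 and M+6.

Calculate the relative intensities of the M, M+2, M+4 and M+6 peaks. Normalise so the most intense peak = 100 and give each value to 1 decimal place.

Expanding (0.72170 + 0.27830)^3:
P(M) = 0.72170^3 = 0.375898
P(M+2) = 3 × 0.72170^2 × 0.27830^1 = 0.434858
P(M+4) = 3 × 0.72170^1 × 0.27830^2 = 0.167689
P(M+6) = 0.27830^3 = 0.021555
The M+2 peak is largest (0.434858); scaling to 100 gives 86.4 : 100.0 : 38.6 : 5.0.

86.4 : 100.0 : 38.6 : 5.0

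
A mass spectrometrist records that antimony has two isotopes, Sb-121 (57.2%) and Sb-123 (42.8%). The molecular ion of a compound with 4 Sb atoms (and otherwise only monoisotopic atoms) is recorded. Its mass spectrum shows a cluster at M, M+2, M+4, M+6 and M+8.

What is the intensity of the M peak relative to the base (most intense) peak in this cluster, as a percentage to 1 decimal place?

29.8%

(0.572 + 0.428)^4 gives M 0.1070, M+2 0.3204, M+4 0.3596, M+6 0.1794, M+8 0.0336; the largest is M+4.
P(M+4) = C(4,2) × 0.572^2 × 0.428^2 = 6 × 0.327184 × 0.183184 = 0.359609 (base)
P(M) = C(4,0) × 0.572^4 × 0.428^0 = 1 × 0.10704937 × 1.0000 = 0.107049
Relative intensity = 0.107049 / 0.359609 × 100 = 29.8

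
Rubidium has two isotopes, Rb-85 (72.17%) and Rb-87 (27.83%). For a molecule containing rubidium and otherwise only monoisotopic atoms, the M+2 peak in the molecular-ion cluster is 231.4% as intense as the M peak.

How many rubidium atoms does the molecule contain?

For n independent Rb atoms, I(M+2)/I(M) = n · (abundance Rb-87) / (abundance Rb-85) = n · 0.2783/0.7217.
n = 2.314 × 0.7217/0.2783 = 6.00 ≈ 6

6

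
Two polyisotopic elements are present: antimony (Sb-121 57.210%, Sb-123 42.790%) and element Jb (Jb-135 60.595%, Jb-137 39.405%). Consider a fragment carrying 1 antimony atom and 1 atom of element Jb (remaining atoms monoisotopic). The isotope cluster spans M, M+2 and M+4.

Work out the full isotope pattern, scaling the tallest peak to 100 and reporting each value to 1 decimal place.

71.5 : 100.0 : 34.8

Antimony pattern (n=1): 0.5721 : 0.4279
Element Jb pattern (n=1): 0.60595 : 0.39405
Convolve the two distributions (both contribute in 2-u steps):
  M: 0.5721×0.60595 = 0.346664
  M+2: 0.5721×0.39405 + 0.4279×0.60595 = 0.484722
  M+4: 0.4279×0.39405 = 0.168614
Scale to base peak (0.484722) = 100: 71.5 : 100.0 : 34.8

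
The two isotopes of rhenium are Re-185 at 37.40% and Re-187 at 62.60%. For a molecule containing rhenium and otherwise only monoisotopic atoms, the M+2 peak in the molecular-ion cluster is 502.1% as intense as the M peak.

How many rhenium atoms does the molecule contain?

3

The M+2/M ratio from n Re atoms is n · q/p = n · 0.6260/0.3740.
n = 5.021 × 0.3740/0.6260 = 3.00 ≈ 3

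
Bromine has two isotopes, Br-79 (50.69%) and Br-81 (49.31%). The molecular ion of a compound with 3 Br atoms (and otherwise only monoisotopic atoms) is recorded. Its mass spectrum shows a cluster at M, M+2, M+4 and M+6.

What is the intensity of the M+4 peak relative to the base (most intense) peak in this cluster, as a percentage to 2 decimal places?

97.28%

Binomial terms of (0.5069 + 0.4931)^3: M 0.1302, M+2 0.3801, M+4 0.3698, M+6 0.1199 → M+2 is the base peak.
P(M+2) = C(3,1) × 0.5069^2 × 0.4931^1 = 3 × 0.25694761 × 0.4931 = 0.380103 (base)
P(M+4) = C(3,2) × 0.5069^1 × 0.4931^2 = 3 × 0.5069 × 0.24314761 = 0.369755
Relative intensity = 0.369755 / 0.380103 × 100 = 97.28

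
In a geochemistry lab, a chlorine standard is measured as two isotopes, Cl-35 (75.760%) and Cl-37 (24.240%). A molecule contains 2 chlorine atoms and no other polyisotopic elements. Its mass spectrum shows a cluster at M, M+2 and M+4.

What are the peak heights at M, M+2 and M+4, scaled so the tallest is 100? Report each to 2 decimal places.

100.00 : 63.99 : 10.24

Each Cl atom is independently Cl-35 (p = 0.75760) or Cl-37 (q = 0.24240); the cluster is the binomial expansion (p + q)^2.
P(M) = 0.75760^2 = 0.573958
P(M+2) = 2 × 0.75760^1 × 0.24240^1 = 0.367284
P(M+4) = 0.24240^2 = 0.058758
The M peak is largest (0.573958); scaling to 100 gives 100.00 : 63.99 : 10.24.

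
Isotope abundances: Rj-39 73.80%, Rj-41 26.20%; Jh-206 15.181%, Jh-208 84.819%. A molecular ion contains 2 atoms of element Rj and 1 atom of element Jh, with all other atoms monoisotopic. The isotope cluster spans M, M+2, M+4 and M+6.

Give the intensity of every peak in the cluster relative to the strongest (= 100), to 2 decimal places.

15.88 : 100.00 : 65.00 : 11.18

Element Rj pattern (n=2): 0.544644 : 0.386712 : 0.068644
Element Jh pattern (n=1): 0.15181 : 0.84819
Convolve the two distributions (both contribute in 2-u steps):
  M: 0.544644×0.15181 = 0.082682
  M+2: 0.544644×0.84819 + 0.386712×0.15181 = 0.520668
  M+4: 0.386712×0.84819 + 0.068644×0.15181 = 0.338426
  M+6: 0.068644×0.84819 = 0.058223
Scale to base peak (0.520668) = 100: 15.88 : 100.00 : 65.00 : 11.18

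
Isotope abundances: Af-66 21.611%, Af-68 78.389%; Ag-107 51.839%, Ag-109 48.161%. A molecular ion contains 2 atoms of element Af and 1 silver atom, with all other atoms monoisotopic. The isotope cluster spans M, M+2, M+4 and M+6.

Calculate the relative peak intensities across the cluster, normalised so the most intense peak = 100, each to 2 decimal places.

5.03 : 41.13 : 100.00 : 61.43

Element Af pattern (n=2): 0.04670353 : 0.33881294 : 0.61448353
Silver pattern (n=1): 0.51839 : 0.48161
Convolve the two distributions (both contribute in 2-u steps):
  M: 0.04670353×0.51839 = 0.024211
  M+2: 0.04670353×0.48161 + 0.33881294×0.51839 = 0.198130
  M+4: 0.33881294×0.48161 + 0.61448353×0.51839 = 0.481718
  M+6: 0.61448353×0.48161 = 0.295941
Scale to base peak (0.481718) = 100: 5.03 : 41.13 : 100.00 : 61.43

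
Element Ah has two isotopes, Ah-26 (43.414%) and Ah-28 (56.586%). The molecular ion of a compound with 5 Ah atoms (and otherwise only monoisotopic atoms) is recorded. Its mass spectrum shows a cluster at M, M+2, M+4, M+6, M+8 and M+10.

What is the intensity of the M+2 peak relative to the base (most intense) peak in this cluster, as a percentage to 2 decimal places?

Term probabilities: M 0.0154, M+2 0.1005, M+4 0.2620, M+6 0.3415, M+8 0.2226, M+10 0.0580. Base peak = M+6.
P(M+6) = C(5,3) × 0.43414^2 × 0.56586^3 = 10 × 0.18847754 × 0.18118698 = 0.341497 (base)
P(M+2) = C(5,1) × 0.43414^4 × 0.56586^1 = 5 × 0.03552378 × 0.56586 = 0.100507
Relative intensity = 0.100507 / 0.341497 × 100 = 29.43

29.43%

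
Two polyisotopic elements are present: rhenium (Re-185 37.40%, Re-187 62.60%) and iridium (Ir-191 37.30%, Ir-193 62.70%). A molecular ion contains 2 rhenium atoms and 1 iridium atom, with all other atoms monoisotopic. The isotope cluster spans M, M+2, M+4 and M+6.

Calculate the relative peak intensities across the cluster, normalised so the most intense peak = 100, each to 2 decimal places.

Rhenium pattern (n=2): 0.139876 : 0.468248 : 0.391876
Iridium pattern (n=1): 0.3730 : 0.6270
Convolve the two distributions (both contribute in 2-u steps):
  M: 0.139876×0.3730 = 0.052174
  M+2: 0.139876×0.6270 + 0.468248×0.3730 = 0.262359
  M+4: 0.468248×0.6270 + 0.391876×0.3730 = 0.439761
  M+6: 0.391876×0.6270 = 0.245706
Scale to base peak (0.439761) = 100: 11.86 : 59.66 : 100.00 : 55.87

11.86 : 59.66 : 100.00 : 55.87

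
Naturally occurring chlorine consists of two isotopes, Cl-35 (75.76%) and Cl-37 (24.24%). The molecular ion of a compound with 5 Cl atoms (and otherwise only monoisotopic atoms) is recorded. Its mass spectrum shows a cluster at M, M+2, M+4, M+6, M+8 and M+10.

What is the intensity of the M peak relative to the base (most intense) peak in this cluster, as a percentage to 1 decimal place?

62.5%

(0.7576 + 0.2424)^5 gives M 0.2496, M+2 0.3993, M+4 0.2555, M+6 0.0817, M+8 0.0131, M+10 0.0008; the largest is M+2.
P(M+2) = C(5,1) × 0.7576^4 × 0.2424^1 = 5 × 0.32942751 × 0.2424 = 0.399266 (base)
P(M) = C(5,0) × 0.7576^5 × 0.2424^0 = 1 × 0.24957428 × 1.0000 = 0.249574
Relative intensity = 0.249574 / 0.399266 × 100 = 62.5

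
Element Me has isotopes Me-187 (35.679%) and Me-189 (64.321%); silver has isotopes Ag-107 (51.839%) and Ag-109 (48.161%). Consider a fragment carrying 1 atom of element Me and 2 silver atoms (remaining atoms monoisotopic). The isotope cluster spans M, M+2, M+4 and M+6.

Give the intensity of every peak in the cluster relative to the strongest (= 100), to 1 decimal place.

Element Me pattern (n=1): 0.35679 : 0.64321
Silver pattern (n=2): 0.26872819 : 0.49932362 : 0.23194819
Convolve the two distributions (both contribute in 2-u steps):
  M: 0.35679×0.26872819 = 0.095880
  M+2: 0.35679×0.49932362 + 0.64321×0.26872819 = 0.351002
  M+4: 0.35679×0.23194819 + 0.64321×0.49932362 = 0.403927
  M+6: 0.64321×0.23194819 = 0.149191
Scale to base peak (0.403927) = 100: 23.7 : 86.9 : 100.0 : 36.9

23.7 : 86.9 : 100.0 : 36.9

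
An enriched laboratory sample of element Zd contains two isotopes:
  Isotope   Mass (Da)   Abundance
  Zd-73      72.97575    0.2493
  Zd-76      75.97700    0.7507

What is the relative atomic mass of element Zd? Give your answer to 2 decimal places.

75.23 Da

The abundance-weighted mean is 0.2493 × 72.97575 + 0.7507 × 75.97700
= 18.192854 + 57.035934 = 75.228788 Da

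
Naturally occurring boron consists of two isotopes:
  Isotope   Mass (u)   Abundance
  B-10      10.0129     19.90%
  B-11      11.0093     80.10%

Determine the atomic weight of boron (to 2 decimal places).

10.81 u

The abundance-weighted mean is 0.1990 × 10.0129 + 0.8010 × 11.0093
= 1.99257 + 8.81845 = 10.81102 u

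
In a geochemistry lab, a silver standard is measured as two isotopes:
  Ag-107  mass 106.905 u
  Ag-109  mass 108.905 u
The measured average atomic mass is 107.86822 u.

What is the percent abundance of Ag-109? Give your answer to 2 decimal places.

48.16%

With x = fraction of Ag-107 (so Ag-109 is 1 − x):
106.905·x + 108.905·(1 − x) = 107.86822
(106.905 − 108.905)·x = 107.86822 − 108.905
x = -1.03678 / -2.000 = 0.51839 → 51.84% Ag-107, 48.16% Ag-109.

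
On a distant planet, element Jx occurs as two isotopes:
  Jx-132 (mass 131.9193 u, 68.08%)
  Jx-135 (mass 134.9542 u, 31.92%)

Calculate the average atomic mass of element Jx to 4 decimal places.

Average mass = Σ (abundance × isotope mass) = 0.6808 × 131.9193 + 0.3192 × 134.9542
= 89.81066 + 43.07738 = 132.88804 u

132.8880 u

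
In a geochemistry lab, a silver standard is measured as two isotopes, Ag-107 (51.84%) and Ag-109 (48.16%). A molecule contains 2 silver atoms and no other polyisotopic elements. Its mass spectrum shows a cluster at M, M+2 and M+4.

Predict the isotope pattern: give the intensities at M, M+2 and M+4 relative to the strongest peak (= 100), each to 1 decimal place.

53.8 : 100.0 : 46.5

Expanding (0.5184 + 0.4816)^2:
P(M) = 0.5184^2 = 0.268739
P(M+2) = 2 × 0.5184^1 × 0.4816^1 = 0.499323
P(M+4) = 0.4816^2 = 0.231939
The M+2 peak is largest (0.499323); scaling to 100 gives 53.8 : 100.0 : 46.5.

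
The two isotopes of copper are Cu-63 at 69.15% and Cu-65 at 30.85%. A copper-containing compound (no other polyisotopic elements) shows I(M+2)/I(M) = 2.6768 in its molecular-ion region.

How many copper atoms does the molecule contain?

For n independent Cu atoms, I(M+2)/I(M) = n · (abundance Cu-65) / (abundance Cu-63) = n · 0.3085/0.6915.
n = 2.6768 × 0.6915/0.3085 = 6.00 ≈ 6

6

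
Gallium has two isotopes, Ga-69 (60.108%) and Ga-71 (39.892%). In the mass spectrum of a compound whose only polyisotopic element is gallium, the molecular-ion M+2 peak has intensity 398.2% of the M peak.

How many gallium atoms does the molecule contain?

The M+2/M ratio from n Ga atoms is n · q/p = n · 0.39892/0.60108.
n = 3.982 × 0.60108/0.39892 = 6.00 ≈ 6

6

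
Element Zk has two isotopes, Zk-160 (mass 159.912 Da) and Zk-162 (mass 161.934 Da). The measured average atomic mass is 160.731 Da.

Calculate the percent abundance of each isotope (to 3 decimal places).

With x = fraction of Zk-160 (so Zk-162 is 1 − x):
159.912·x + 161.934·(1 − x) = 160.731
(159.912 − 161.934)·x = 160.731 − 161.934
x = -1.203 / -2.022 = 0.59496 → 59.496% Zk-160, 40.504% Zk-162.

Zk-160: 59.496%, Zk-162: 40.504%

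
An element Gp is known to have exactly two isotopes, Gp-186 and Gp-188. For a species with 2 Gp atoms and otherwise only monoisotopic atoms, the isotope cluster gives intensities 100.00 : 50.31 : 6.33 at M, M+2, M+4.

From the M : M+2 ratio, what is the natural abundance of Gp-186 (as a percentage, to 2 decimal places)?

Let p = fractional abundance of Gp-186. I(M+2)/I(M) = [C(2,1)·p^1·(1−p)] / p^2 = 2·(1−p)/p = 50.31/100.00 = 0.5031
(1−p)/p = 0.5031/2 = 0.2515  ⇒  p = 1/(1 + 0.2515) = 0.7990
Gp-186: 79.90%, Gp-188: 20.10%.

79.90%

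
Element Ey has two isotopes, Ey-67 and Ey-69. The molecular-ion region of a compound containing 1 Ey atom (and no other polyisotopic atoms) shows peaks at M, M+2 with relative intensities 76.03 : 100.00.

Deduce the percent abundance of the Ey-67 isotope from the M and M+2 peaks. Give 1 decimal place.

Let p = fractional abundance of Ey-67. I(M+2)/I(M) = [C(1,1)·p^0·(1−p)] / p^1 = 1·(1−p)/p = 100.00/76.03 = 1.3153
(1−p)/p = 1.3153/1 = 1.3153  ⇒  p = 1/(1 + 1.3153) = 0.4319
Ey-67: 43.2%, Ey-69: 56.8%.

43.2%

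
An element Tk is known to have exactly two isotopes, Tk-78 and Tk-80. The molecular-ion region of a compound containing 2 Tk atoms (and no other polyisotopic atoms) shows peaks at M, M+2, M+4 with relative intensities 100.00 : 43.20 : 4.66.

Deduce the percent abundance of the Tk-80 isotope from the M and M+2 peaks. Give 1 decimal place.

17.8%

Write p for the Tk-78 fraction. I(M+2)/I(M) = [C(2,1)·p^1·(1−p)] / p^2 = 2·(1−p)/p = 43.20/100.00 = 0.4320
(1−p)/p = 0.4320/2 = 0.2160  ⇒  p = 1/(1 + 0.2160) = 0.8224
Tk-78: 82.2%, Tk-80: 17.8%.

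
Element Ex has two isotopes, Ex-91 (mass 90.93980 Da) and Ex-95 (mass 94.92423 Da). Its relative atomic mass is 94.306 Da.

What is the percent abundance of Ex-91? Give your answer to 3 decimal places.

15.516%

With x = fraction of Ex-91 (so Ex-95 is 1 − x):
90.93980·x + 94.92423·(1 − x) = 94.306
(90.93980 − 94.92423)·x = 94.306 − 94.92423
x = -0.61823 / -3.98443 = 0.15516 → 15.516% Ex-91, 84.484% Ex-95.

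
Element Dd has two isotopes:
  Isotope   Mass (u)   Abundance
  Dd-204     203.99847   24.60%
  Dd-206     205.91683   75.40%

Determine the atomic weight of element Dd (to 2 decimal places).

Weight each isotope mass by its fractional abundance: 0.2460 × 203.99847 + 0.7540 × 205.91683
= 50.183624 + 155.261290 = 205.444914 u

205.44 u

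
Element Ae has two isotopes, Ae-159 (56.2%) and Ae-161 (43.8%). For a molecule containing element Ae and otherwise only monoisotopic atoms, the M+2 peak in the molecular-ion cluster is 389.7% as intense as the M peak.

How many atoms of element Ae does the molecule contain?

For n independent Ae atoms, I(M+2)/I(M) = n · (abundance Ae-161) / (abundance Ae-159) = n · 0.438/0.562.
n = 3.897 × 0.562/0.438 = 5.00 ≈ 5

5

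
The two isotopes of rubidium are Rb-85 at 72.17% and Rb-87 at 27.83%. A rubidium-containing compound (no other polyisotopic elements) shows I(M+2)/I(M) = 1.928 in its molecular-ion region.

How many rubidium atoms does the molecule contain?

For n independent Rb atoms, I(M+2)/I(M) = n · (abundance Rb-87) / (abundance Rb-85) = n · 0.2783/0.7217.
n = 1.928 × 0.7217/0.2783 = 5.00 ≈ 5

5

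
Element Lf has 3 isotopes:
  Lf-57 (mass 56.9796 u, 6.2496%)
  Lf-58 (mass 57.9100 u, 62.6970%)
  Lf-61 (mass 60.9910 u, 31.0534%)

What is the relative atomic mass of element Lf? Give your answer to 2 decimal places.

Average mass = Σ (abundance × isotope mass) = 0.062496 × 56.9796 + 0.626970 × 57.9100 + 0.310534 × 60.9910
= 3.56100 + 36.30783 + 18.93978 = 58.80861 u

58.81 u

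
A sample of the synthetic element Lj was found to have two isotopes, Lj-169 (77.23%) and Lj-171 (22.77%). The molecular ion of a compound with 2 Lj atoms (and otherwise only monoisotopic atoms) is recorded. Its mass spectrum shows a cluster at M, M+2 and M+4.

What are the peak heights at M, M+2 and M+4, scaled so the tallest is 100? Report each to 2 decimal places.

Each Lj atom is independently Lj-169 (p = 0.7723) or Lj-171 (q = 0.2277); the cluster is the binomial expansion (p + q)^2.
P(M) = 0.7723^2 = 0.596447
P(M+2) = 2 × 0.7723^1 × 0.2277^1 = 0.351705
P(M+4) = 0.2277^2 = 0.051847
The M peak is largest (0.596447); scaling to 100 gives 100.00 : 58.97 : 8.69.

100.00 : 58.97 : 8.69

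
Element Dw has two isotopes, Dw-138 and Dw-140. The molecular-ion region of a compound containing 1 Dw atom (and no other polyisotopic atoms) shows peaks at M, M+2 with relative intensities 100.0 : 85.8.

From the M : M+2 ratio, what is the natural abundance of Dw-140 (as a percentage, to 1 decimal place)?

46.2%

If p is the fraction of Dw that is Dw-138, then I(M+2)/I(M) = [C(1,1)·p^0·(1−p)] / p^1 = 1·(1−p)/p = 85.8/100.0 = 0.8580
(1−p)/p = 0.8580/1 = 0.8580  ⇒  p = 1/(1 + 0.8580) = 0.5382
Dw-138: 53.8%, Dw-140: 46.2%.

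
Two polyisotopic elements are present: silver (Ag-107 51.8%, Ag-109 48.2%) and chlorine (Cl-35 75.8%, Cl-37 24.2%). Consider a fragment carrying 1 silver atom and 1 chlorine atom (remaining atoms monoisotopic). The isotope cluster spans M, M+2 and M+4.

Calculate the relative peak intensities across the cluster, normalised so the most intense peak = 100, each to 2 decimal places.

Silver pattern (n=1): 0.5180 : 0.4820
Chlorine pattern (n=1): 0.7580 : 0.2420
Convolve the two distributions (both contribute in 2-u steps):
  M: 0.5180×0.7580 = 0.392644
  M+2: 0.5180×0.2420 + 0.4820×0.7580 = 0.490712
  M+4: 0.4820×0.2420 = 0.116644
Scale to base peak (0.490712) = 100: 80.02 : 100.00 : 23.77

80.02 : 100.00 : 23.77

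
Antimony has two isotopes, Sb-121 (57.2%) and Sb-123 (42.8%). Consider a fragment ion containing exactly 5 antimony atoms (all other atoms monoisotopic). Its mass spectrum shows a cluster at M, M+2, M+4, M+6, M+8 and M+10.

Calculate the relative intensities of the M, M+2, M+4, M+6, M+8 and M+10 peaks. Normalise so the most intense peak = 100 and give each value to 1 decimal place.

17.9 : 66.8 : 100.0 : 74.8 : 28.0 : 4.2

Expanding (0.572 + 0.428)^5:
P(M) = 0.572^5 = 0.061232
P(M+2) = 5 × 0.572^4 × 0.428^1 = 0.229086
P(M+4) = 10 × 0.572^3 × 0.428^2 = 0.342827
P(M+6) = 10 × 0.572^2 × 0.428^3 = 0.256521
P(M+8) = 5 × 0.572^1 × 0.428^4 = 0.095971
P(M+10) = 0.428^5 = 0.014362
The M+4 peak is largest (0.342827); scaling to 100 gives 17.9 : 66.8 : 100.0 : 74.8 : 28.0 : 4.2.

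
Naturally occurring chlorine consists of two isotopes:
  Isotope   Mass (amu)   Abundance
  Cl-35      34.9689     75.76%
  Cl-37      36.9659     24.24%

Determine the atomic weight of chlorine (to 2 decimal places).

The abundance-weighted mean is 0.7576 × 34.9689 + 0.2424 × 36.9659
= 26.49244 + 8.96053 = 35.45297 amu

35.45 amu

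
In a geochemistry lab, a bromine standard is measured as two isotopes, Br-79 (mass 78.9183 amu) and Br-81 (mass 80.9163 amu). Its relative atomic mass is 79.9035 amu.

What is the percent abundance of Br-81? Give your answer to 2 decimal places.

49.31%

Let x be the fractional abundance of Br-79; then Br-81 has abundance 1 − x.
78.9183·x + 80.9163·(1 − x) = 79.9035
(78.9183 − 80.9163)·x = 79.9035 − 80.9163
x = -1.0128 / -1.9980 = 0.50691 → 50.69% Br-79, 49.31% Br-81.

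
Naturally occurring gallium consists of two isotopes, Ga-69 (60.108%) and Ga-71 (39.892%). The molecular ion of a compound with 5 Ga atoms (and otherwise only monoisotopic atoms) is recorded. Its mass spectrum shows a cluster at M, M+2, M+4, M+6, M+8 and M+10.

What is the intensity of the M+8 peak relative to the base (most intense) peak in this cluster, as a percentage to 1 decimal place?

22.0%

(0.60108 + 0.39892)^5 gives M 0.0785, M+2 0.2604, M+4 0.3456, M+6 0.2294, M+8 0.0761, M+10 0.0101; the largest is M+4.
P(M+4) = C(5,2) × 0.60108^3 × 0.39892^2 = 10 × 0.2171685 × 0.15913717 = 0.345596 (base)
P(M+8) = C(5,4) × 0.60108^1 × 0.39892^4 = 5 × 0.60108 × 0.02532464 = 0.076111
Relative intensity = 0.076111 / 0.345596 × 100 = 22.0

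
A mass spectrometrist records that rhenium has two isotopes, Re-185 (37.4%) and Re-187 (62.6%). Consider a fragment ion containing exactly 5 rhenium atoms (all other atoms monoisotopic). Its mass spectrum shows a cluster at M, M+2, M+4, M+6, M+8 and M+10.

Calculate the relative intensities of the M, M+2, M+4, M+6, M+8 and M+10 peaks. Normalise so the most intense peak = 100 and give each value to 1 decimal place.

Each Re atom is independently Re-185 (p = 0.374) or Re-187 (q = 0.626); the cluster is the binomial expansion (p + q)^5.
P(M) = 0.374^5 = 0.007317
P(M+2) = 5 × 0.374^4 × 0.626^1 = 0.061239
P(M+4) = 10 × 0.374^3 × 0.626^2 = 0.205005
P(M+6) = 10 × 0.374^2 × 0.626^3 = 0.343136
P(M+8) = 5 × 0.374^1 × 0.626^4 = 0.287170
P(M+10) = 0.626^5 = 0.096133
The M+6 peak is largest (0.343136); scaling to 100 gives 2.1 : 17.8 : 59.7 : 100.0 : 83.7 : 28.0.

2.1 : 17.8 : 59.7 : 100.0 : 83.7 : 28.0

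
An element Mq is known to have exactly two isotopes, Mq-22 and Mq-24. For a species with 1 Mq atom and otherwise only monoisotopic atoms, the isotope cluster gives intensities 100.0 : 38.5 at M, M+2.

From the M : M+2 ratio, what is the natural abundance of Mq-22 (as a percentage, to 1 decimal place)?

If p is the fraction of Mq that is Mq-22, then I(M+2)/I(M) = [C(1,1)·p^0·(1−p)] / p^1 = 1·(1−p)/p = 38.5/100.0 = 0.3850
(1−p)/p = 0.3850/1 = 0.3850  ⇒  p = 1/(1 + 0.3850) = 0.7220
Mq-22: 72.2%, Mq-24: 27.8%.

72.2%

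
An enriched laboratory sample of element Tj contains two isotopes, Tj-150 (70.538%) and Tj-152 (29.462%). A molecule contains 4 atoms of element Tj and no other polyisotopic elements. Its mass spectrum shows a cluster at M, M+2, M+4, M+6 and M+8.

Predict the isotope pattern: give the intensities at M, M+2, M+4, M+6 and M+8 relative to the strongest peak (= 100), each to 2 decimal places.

59.86 : 100.00 : 62.65 : 17.45 : 1.82

Expanding (0.70538 + 0.29462)^4:
P(M) = 0.70538^4 = 0.247567
P(M+2) = 4 × 0.70538^3 × 0.29462^1 = 0.413611
P(M+4) = 6 × 0.70538^2 × 0.29462^2 = 0.259133
P(M+6) = 4 × 0.70538^1 × 0.29462^3 = 0.072156
P(M+8) = 0.29462^4 = 0.007534
The M+2 peak is largest (0.413611); scaling to 100 gives 59.86 : 100.00 : 62.65 : 17.45 : 1.82.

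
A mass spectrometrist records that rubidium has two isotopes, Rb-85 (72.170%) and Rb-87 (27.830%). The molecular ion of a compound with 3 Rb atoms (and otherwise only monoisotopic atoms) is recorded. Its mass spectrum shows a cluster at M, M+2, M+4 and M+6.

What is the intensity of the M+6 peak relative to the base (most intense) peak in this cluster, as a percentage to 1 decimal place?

5.0%

Term probabilities: M 0.3759, M+2 0.4349, M+4 0.1677, M+6 0.0216. Base peak = M+2.
P(M+2) = C(3,1) × 0.72170^2 × 0.27830^1 = 3 × 0.52085089 × 0.2783 = 0.434858 (base)
P(M+6) = C(3,3) × 0.72170^0 × 0.27830^3 = 1 × 1.0000 × 0.02155458 = 0.021555
Relative intensity = 0.021555 / 0.434858 × 100 = 5.0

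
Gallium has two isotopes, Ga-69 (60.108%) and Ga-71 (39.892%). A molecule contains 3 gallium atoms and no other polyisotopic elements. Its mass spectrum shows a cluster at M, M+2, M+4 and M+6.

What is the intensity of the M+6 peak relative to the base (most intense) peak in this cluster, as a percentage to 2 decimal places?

(0.60108 + 0.39892)^3 gives M 0.2172, M+2 0.4324, M+4 0.2870, M+6 0.0635; the largest is M+2.
P(M+2) = C(3,1) × 0.60108^2 × 0.39892^1 = 3 × 0.36129717 × 0.39892 = 0.432386 (base)
P(M+6) = C(3,3) × 0.60108^0 × 0.39892^3 = 1 × 1.0000 × 0.063483 = 0.063483
Relative intensity = 0.063483 / 0.432386 × 100 = 14.68

14.68%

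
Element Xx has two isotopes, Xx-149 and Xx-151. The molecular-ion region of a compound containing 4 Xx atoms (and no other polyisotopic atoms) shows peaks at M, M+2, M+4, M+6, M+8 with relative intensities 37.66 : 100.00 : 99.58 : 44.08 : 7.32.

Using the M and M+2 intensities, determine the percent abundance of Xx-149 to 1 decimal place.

60.1%

Write p for the Xx-149 fraction. I(M+2)/I(M) = [C(4,1)·p^3·(1−p)] / p^4 = 4·(1−p)/p = 100.00/37.66 = 2.6553
(1−p)/p = 2.6553/4 = 0.6638  ⇒  p = 1/(1 + 0.6638) = 0.6010
Xx-149: 60.1%, Xx-151: 39.9%.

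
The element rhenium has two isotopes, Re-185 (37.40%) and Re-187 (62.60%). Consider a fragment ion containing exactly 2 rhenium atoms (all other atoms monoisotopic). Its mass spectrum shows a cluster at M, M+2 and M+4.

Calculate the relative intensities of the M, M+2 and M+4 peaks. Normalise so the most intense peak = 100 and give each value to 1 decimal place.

29.9 : 100.0 : 83.7

The 2 Re atoms are independent, so intensities follow the terms of (0.3740 + 0.6260)^2.
P(M) = 0.3740^2 = 0.139876
P(M+2) = 2 × 0.3740^1 × 0.6260^1 = 0.468248
P(M+4) = 0.6260^2 = 0.391876
The M+2 peak is largest (0.468248); scaling to 100 gives 29.9 : 100.0 : 83.7.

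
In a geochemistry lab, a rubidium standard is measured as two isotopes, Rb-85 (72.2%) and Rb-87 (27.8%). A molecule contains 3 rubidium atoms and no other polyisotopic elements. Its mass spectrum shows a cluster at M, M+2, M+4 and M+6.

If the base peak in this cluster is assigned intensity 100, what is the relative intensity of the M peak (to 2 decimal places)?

86.57

(0.722 + 0.278)^3 gives M 0.3764, M+2 0.4348, M+4 0.1674, M+6 0.0215; the largest is M+2.
P(M+2) = C(3,1) × 0.722^2 × 0.278^1 = 3 × 0.521284 × 0.2780 = 0.434751 (base)
P(M) = C(3,0) × 0.722^3 × 0.278^0 = 1 × 0.37636705 × 1.0000 = 0.376367
Relative intensity = 0.376367 / 0.434751 × 100 = 86.57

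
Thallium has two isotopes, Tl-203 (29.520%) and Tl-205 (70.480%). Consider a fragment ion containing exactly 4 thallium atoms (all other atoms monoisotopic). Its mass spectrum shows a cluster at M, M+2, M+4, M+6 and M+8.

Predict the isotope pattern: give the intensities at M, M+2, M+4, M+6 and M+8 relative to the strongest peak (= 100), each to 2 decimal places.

1.84 : 17.54 : 62.83 : 100.00 : 59.69

Expanding (0.29520 + 0.70480)^4:
P(M) = 0.29520^4 = 0.007594
P(M+2) = 4 × 0.29520^3 × 0.70480^1 = 0.072523
P(M+4) = 6 × 0.29520^2 × 0.70480^2 = 0.259726
P(M+6) = 4 × 0.29520^1 × 0.70480^3 = 0.413403
P(M+8) = 0.70480^4 = 0.246754
The M+6 peak is largest (0.413403); scaling to 100 gives 1.84 : 17.54 : 62.83 : 100.00 : 59.69.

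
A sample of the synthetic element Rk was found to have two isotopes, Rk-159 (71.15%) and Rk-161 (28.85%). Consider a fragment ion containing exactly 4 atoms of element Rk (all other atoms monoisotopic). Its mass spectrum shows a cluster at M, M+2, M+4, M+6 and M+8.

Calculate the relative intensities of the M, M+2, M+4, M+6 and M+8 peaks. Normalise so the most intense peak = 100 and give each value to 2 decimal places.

61.66 : 100.00 : 60.82 : 16.44 : 1.67

Each Rk atom is independently Rk-159 (p = 0.7115) or Rk-161 (q = 0.2885); the cluster is the binomial expansion (p + q)^4.
P(M) = 0.7115^4 = 0.256271
P(M+2) = 4 × 0.7115^3 × 0.2885^1 = 0.415653
P(M+4) = 6 × 0.7115^2 × 0.2885^2 = 0.252809
P(M+6) = 4 × 0.7115^1 × 0.2885^3 = 0.068340
P(M+8) = 0.2885^4 = 0.006928
The M+2 peak is largest (0.415653); scaling to 100 gives 61.66 : 100.00 : 60.82 : 16.44 : 1.67.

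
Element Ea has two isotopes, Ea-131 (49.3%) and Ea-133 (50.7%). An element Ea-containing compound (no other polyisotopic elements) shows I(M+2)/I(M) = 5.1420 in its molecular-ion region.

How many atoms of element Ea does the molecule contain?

With n Ea atoms, P(M+2)/P(M) = C(n,1)·p^(n−1)q / p^n = n·q/p = n · 0.507/0.493.
n = 5.1420 × 0.493/0.507 = 5.00 ≈ 5

5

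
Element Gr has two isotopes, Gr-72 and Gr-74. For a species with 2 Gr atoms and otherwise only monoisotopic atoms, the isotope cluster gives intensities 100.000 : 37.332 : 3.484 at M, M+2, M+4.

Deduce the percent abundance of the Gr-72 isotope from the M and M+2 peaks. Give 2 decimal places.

If p is the fraction of Gr that is Gr-72, then I(M+2)/I(M) = [C(2,1)·p^1·(1−p)] / p^2 = 2·(1−p)/p = 37.332/100.000 = 0.3733
(1−p)/p = 0.3733/2 = 0.1867  ⇒  p = 1/(1 + 0.1867) = 0.8427
Gr-72: 84.27%, Gr-74: 15.73%.

84.27%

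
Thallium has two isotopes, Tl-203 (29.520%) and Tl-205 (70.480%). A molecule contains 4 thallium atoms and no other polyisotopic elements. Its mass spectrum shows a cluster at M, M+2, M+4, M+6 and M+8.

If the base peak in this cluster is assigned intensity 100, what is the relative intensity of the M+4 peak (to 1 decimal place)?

62.8

Binomial terms of (0.29520 + 0.70480)^4: M 0.0076, M+2 0.0725, M+4 0.2597, M+6 0.4134, M+8 0.2468 → M+6 is the base peak.
P(M+6) = C(4,3) × 0.29520^1 × 0.70480^3 = 4 × 0.2952 × 0.35010449 = 0.413403 (base)
P(M+4) = C(4,2) × 0.29520^2 × 0.70480^2 = 6 × 0.08714304 × 0.49674304 = 0.259726
Relative intensity = 0.259726 / 0.413403 × 100 = 62.8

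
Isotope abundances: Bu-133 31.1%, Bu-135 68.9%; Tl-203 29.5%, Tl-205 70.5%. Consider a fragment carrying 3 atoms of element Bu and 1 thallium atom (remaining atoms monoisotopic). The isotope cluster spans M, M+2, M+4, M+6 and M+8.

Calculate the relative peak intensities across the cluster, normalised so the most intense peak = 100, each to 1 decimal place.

Element Bu pattern (n=3): 0.03008023 : 0.19992231 : 0.44291469 : 0.32708277
Thallium pattern (n=1): 0.2950 : 0.7050
Convolve the two distributions (both contribute in 2-u steps):
  M: 0.03008023×0.2950 = 0.008874
  M+2: 0.03008023×0.7050 + 0.19992231×0.2950 = 0.080184
  M+4: 0.19992231×0.7050 + 0.44291469×0.2950 = 0.271605
  M+6: 0.44291469×0.7050 + 0.32708277×0.2950 = 0.408744
  M+8: 0.32708277×0.7050 = 0.230593
Scale to base peak (0.408744) = 100: 2.2 : 19.6 : 66.4 : 100.0 : 56.4

2.2 : 19.6 : 66.4 : 100.0 : 56.4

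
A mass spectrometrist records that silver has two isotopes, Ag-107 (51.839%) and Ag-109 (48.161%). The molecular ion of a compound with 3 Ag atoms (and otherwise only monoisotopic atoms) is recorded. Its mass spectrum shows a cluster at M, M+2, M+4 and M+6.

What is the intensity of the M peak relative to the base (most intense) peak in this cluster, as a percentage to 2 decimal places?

35.88%

(0.51839 + 0.48161)^3 gives M 0.1393, M+2 0.3883, M+4 0.3607, M+6 0.1117; the largest is M+2.
P(M+2) = C(3,1) × 0.51839^2 × 0.48161^1 = 3 × 0.26872819 × 0.48161 = 0.388267 (base)
P(M) = C(3,0) × 0.51839^3 × 0.48161^0 = 1 × 0.13930601 × 1.0000 = 0.139306
Relative intensity = 0.139306 / 0.388267 × 100 = 35.88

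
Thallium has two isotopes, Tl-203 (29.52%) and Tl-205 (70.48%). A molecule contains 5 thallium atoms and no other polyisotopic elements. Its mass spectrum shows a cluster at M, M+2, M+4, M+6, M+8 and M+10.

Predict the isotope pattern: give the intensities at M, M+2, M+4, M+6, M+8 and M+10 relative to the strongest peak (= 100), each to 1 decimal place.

0.6 : 7.3 : 35.1 : 83.8 : 100.0 : 47.8

The 5 Tl atoms are independent, so intensities follow the terms of (0.2952 + 0.7048)^5.
P(M) = 0.2952^5 = 0.002242
P(M+2) = 5 × 0.2952^4 × 0.7048^1 = 0.026761
P(M+4) = 10 × 0.2952^3 × 0.7048^2 = 0.127785
P(M+6) = 10 × 0.2952^2 × 0.7048^3 = 0.305092
P(M+8) = 5 × 0.2952^1 × 0.7048^4 = 0.364208
P(M+10) = 0.7048^5 = 0.173912
The M+8 peak is largest (0.364208); scaling to 100 gives 0.6 : 7.3 : 35.1 : 83.8 : 100.0 : 47.8.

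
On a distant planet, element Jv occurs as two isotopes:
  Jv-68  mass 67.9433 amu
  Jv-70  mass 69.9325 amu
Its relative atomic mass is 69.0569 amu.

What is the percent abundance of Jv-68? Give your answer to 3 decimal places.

Writing the weighted mean with unknown fraction x of Jv-68:
67.9433·x + 69.9325·(1 − x) = 69.0569
(67.9433 − 69.9325)·x = 69.0569 − 69.9325
x = -0.8756 / -1.9892 = 0.44018 → 44.018% Jv-68, 55.982% Jv-70.

44.018%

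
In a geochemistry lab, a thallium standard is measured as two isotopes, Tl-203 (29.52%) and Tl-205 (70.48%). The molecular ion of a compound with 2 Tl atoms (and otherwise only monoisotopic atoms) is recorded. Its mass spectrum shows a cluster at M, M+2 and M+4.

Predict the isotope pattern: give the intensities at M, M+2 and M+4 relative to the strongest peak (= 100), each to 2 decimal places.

The 2 Tl atoms are independent, so intensities follow the terms of (0.2952 + 0.7048)^2.
P(M) = 0.2952^2 = 0.087143
P(M+2) = 2 × 0.2952^1 × 0.7048^1 = 0.416114
P(M+4) = 0.7048^2 = 0.496743
The M+4 peak is largest (0.496743); scaling to 100 gives 17.54 : 83.77 : 100.00.

17.54 : 83.77 : 100.00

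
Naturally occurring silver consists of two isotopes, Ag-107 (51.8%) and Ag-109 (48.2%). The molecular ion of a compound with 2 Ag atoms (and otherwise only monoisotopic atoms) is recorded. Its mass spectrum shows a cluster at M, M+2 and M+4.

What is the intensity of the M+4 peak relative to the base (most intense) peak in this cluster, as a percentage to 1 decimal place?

Term probabilities: M 0.2683, M+2 0.4994, M+4 0.2323. Base peak = M+2.
P(M+2) = C(2,1) × 0.518^1 × 0.482^1 = 2 × 0.5180 × 0.4820 = 0.499352 (base)
P(M+4) = C(2,2) × 0.518^0 × 0.482^2 = 1 × 1.0000 × 0.232324 = 0.232324
Relative intensity = 0.232324 / 0.499352 × 100 = 46.5

46.5%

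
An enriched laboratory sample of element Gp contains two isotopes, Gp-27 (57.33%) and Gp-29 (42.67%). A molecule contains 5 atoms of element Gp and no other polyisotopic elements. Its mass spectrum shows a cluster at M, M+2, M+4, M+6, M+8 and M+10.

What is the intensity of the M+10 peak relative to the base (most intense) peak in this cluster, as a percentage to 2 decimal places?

4.12%

Term probabilities: M 0.0619, M+2 0.2305, M+4 0.3431, M+6 0.2553, M+8 0.0950, M+10 0.0141. Base peak = M+4.
P(M+4) = C(5,2) × 0.5733^3 × 0.4267^2 = 10 × 0.18842817 × 0.18207289 = 0.343077 (base)
P(M+10) = C(5,5) × 0.5733^0 × 0.4267^5 = 1 × 1.0000 × 0.01414533 = 0.014145
Relative intensity = 0.014145 / 0.343077 × 100 = 4.12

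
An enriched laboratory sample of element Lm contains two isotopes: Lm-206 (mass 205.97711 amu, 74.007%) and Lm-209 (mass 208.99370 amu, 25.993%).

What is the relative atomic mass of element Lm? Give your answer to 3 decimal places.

Ar = Σ fᵢ·mᵢ = 0.74007 × 205.97711 + 0.25993 × 208.99370
= 152.437480 + 54.323732 = 206.761212 amu

206.761 amu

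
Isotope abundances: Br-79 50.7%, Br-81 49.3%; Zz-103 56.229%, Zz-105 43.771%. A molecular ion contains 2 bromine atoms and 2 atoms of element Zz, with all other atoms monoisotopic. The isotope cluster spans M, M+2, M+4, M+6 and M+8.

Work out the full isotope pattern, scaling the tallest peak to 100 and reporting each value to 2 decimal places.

21.84 : 76.47 : 100.00 : 57.88 : 12.51

Bromine pattern (n=2): 0.257049 : 0.499902 : 0.243049
Element Zz pattern (n=2): 0.31617004 : 0.49223991 : 0.19159004
Convolve the two distributions (both contribute in 2-u steps):
  M: 0.257049×0.31617004 = 0.081271
  M+2: 0.257049×0.49223991 + 0.499902×0.31617004 = 0.284584
  M+4: 0.257049×0.19159004 + 0.499902×0.49223991 + 0.243049×0.31617004 = 0.372165
  M+6: 0.499902×0.19159004 + 0.243049×0.49223991 = 0.215415
  M+8: 0.243049×0.19159004 = 0.046566
Scale to base peak (0.372165) = 100: 21.84 : 76.47 : 100.00 : 57.88 : 12.51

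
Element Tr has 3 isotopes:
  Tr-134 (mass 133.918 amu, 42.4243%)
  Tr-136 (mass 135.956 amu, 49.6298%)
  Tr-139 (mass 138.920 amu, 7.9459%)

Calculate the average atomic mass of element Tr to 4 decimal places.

The abundance-weighted mean is 0.424243 × 133.918 + 0.496298 × 135.956 + 0.079459 × 138.920
= 56.81377 + 67.47469 + 11.03844 = 135.32690 amu

135.3269 amu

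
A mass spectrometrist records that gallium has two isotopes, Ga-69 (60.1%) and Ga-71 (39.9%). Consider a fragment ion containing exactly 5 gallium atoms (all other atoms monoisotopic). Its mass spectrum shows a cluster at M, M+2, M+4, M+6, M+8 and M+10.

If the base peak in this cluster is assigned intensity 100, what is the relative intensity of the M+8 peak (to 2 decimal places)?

22.04

Binomial terms of (0.601 + 0.399)^5: M 0.0784, M+2 0.2603, M+4 0.3456, M+6 0.2294, M+8 0.0762, M+10 0.0101 → M+4 is the base peak.
P(M+4) = C(5,2) × 0.601^3 × 0.399^2 = 10 × 0.2170818 × 0.159201 = 0.345596 (base)
P(M+8) = C(5,4) × 0.601^1 × 0.399^4 = 5 × 0.6010 × 0.02534496 = 0.076162
Relative intensity = 0.076162 / 0.345596 × 100 = 22.04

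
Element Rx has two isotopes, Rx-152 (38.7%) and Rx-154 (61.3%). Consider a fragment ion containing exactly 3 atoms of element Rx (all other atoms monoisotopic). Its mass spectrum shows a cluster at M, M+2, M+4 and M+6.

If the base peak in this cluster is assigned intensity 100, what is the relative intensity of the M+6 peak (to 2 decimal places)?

52.80

(0.387 + 0.613)^3 gives M 0.0580, M+2 0.2754, M+4 0.4363, M+6 0.2303; the largest is M+4.
P(M+4) = C(3,2) × 0.387^1 × 0.613^2 = 3 × 0.3870 × 0.375769 = 0.436268 (base)
P(M+6) = C(3,3) × 0.387^0 × 0.613^3 = 1 × 1.0000 × 0.2303464 = 0.230346
Relative intensity = 0.230346 / 0.436268 × 100 = 52.80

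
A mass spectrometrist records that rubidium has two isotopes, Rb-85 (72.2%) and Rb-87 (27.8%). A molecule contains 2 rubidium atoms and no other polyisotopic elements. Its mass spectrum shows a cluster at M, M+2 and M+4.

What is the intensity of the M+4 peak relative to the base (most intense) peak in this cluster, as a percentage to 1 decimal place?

14.8%

Binomial terms of (0.722 + 0.278)^2: M 0.5213, M+2 0.4014, M+4 0.0773 → M is the base peak.
P(M) = C(2,0) × 0.722^2 × 0.278^0 = 1 × 0.521284 × 1.0000 = 0.521284 (base)
P(M+4) = C(2,2) × 0.722^0 × 0.278^2 = 1 × 1.0000 × 0.077284 = 0.077284
Relative intensity = 0.077284 / 0.521284 × 100 = 14.8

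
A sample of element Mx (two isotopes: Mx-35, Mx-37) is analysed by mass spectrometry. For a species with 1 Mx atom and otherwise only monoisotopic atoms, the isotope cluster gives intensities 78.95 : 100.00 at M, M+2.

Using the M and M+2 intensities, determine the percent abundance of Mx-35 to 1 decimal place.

Write p for the Mx-35 fraction. I(M+2)/I(M) = [C(1,1)·p^0·(1−p)] / p^1 = 1·(1−p)/p = 100.00/78.95 = 1.2666
(1−p)/p = 1.2666/1 = 1.2666  ⇒  p = 1/(1 + 1.2666) = 0.4412
Mx-35: 44.1%, Mx-37: 55.9%.

44.1%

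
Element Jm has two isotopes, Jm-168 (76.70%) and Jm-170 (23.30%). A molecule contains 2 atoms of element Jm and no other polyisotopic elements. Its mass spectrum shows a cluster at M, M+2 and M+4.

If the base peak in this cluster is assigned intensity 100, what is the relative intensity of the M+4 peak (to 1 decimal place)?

9.2

Binomial terms of (0.7670 + 0.2330)^2: M 0.5883, M+2 0.3574, M+4 0.0543 → M is the base peak.
P(M) = C(2,0) × 0.7670^2 × 0.2330^0 = 1 × 0.588289 × 1.0000 = 0.588289 (base)
P(M+4) = C(2,2) × 0.7670^0 × 0.2330^2 = 1 × 1.0000 × 0.054289 = 0.054289
Relative intensity = 0.054289 / 0.588289 × 100 = 9.2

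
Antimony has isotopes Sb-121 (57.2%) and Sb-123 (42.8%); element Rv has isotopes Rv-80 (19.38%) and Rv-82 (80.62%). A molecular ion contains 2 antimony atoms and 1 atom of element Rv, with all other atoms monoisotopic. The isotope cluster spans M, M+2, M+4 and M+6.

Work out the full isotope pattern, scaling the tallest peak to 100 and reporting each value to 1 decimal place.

Antimony pattern (n=2): 0.327184 : 0.489632 : 0.183184
Element Rv pattern (n=1): 0.1938 : 0.8062
Convolve the two distributions (both contribute in 2-u steps):
  M: 0.327184×0.1938 = 0.063408
  M+2: 0.327184×0.8062 + 0.489632×0.1938 = 0.358666
  M+4: 0.489632×0.8062 + 0.183184×0.1938 = 0.430242
  M+6: 0.183184×0.8062 = 0.147683
Scale to base peak (0.430242) = 100: 14.7 : 83.4 : 100.0 : 34.3

14.7 : 83.4 : 100.0 : 34.3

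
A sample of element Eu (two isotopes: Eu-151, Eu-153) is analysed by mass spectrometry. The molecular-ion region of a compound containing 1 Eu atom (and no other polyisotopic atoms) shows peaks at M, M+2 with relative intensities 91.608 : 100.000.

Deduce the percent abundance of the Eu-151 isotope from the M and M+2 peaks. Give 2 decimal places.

Write p for the Eu-151 fraction. I(M+2)/I(M) = [C(1,1)·p^0·(1−p)] / p^1 = 1·(1−p)/p = 100.000/91.608 = 1.0916
(1−p)/p = 1.0916/1 = 1.0916  ⇒  p = 1/(1 + 1.0916) = 0.4781
Eu-151: 47.81%, Eu-153: 52.19%.

47.81%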